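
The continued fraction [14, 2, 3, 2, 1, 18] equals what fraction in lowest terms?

6207/430

Using pₖ = aₖpₖ₋₁ + pₖ₋₂ and qₖ = aₖqₖ₋₁ + qₖ₋₂:
  k=0: a=14, p=14, q=1
  k=1: a=2, p=29, q=2
  k=2: a=3, p=101, q=7
  k=3: a=2, p=231, q=16
  k=4: a=1, p=332, q=23
  k=5: a=18, p=6207, q=430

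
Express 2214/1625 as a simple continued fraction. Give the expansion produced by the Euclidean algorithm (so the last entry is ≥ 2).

[1; 2, 1, 3, 6, 1, 3, 5]

2214 = 1×1625 + 589
1625 = 2×589 + 447
589 = 1×447 + 142
447 = 3×142 + 21
142 = 6×21 + 16
21 = 1×16 + 5
16 = 3×5 + 1
5 = 5×1 + 0  (stop)
So 2214/1625 = [1; 2, 1, 3, 6, 1, 3, 5].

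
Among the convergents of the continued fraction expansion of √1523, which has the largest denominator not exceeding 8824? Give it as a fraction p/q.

√1523 = [39; 39, 78, …] (period length 2).
Convergents:
  p_0/q_0 = 39/1
  p_1/q_1 = 1522/39
  p_2/q_2 = 118755/3043
  p_3/q_3 = 4632967/118716
q_2 = 3043 ≤ 8824 < 118716 = q_3, so the answer is 118755/3043.

118755/3043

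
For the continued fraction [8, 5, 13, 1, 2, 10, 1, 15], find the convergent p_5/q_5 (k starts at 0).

17632/2151

Using pₖ = aₖpₖ₋₁ + pₖ₋₂, qₖ = aₖqₖ₋₁ + qₖ₋₂ (with p₋₁=1, p₋₂=0, q₋₁=0, q₋₂=1):
  k=0: a=8, p=8, q=1
  k=1: a=5, p=41, q=5
  k=2: a=13, p=541, q=66
  k=3: a=1, p=582, q=71
  k=4: a=2, p=1705, q=208
  k=5: a=10, p=17632, q=2151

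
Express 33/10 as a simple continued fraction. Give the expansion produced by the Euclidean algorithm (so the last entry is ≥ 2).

[3; 3, 3]

33 = 3×10 + 3
10 = 3×3 + 1
3 = 3×1 + 0  (stop)
So 33/10 = [3; 3, 3].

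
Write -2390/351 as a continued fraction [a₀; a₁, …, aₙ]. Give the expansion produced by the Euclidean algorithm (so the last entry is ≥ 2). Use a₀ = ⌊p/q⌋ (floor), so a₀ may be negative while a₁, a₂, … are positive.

-2390 = -7·351 + 67
351 = 5·67 + 16
67 = 4·16 + 3
16 = 5·3 + 1
3 = 3·1 + 0  (stop)
So -2390/351 = [-7; 5, 4, 5, 3].

[-7; 5, 4, 5, 3]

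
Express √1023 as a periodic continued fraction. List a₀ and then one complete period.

[31; 1, 62]

a₀ = ⌊√1023⌋ = 31.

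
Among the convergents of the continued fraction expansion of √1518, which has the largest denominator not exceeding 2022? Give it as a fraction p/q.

77962/2001

√1518 = [38; 1, 24, 1, 76, …] (period length 4).
Convergents:
  p_0/q_0 = 38/1
  p_1/q_1 = 39/1
  p_2/q_2 = 974/25
  p_3/q_3 = 1013/26
  p_4/q_4 = 77962/2001
  p_5/q_5 = 78975/2027
q_4 = 2001 ≤ 2022 < 2027 = q_5, so the answer is 77962/2001.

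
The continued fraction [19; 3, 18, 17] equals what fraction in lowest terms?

Using pₖ = aₖpₖ₋₁ + pₖ₋₂ and qₖ = aₖqₖ₋₁ + qₖ₋₂:
  k=0: a=19, p=19, q=1
  k=1: a=3, p=58, q=3
  k=2: a=18, p=1063, q=55
  k=3: a=17, p=18129, q=938

18129/938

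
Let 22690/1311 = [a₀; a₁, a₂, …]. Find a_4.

19

22690 = 17·1311 + 403   →  a_0 = 17
1311 = 3·403 + 102   →  a_1 = 3
403 = 3·102 + 97   →  a_2 = 3
102 = 1·97 + 5   →  a_3 = 1
97 = 19·5 + 2   →  a_4 = 19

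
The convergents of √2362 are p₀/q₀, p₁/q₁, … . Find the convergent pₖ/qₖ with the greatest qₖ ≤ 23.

243/5

√2362 = [48; 1, 1, 1, 1, 96, …] (period length 5).
Convergents:
  p_0/q_0 = 48/1
  p_1/q_1 = 49/1
  p_2/q_2 = 97/2
  p_3/q_3 = 146/3
  p_4/q_4 = 243/5
  p_5/q_5 = 23474/483
q_4 = 5 ≤ 23 < 483 = q_5, so the answer is 243/5.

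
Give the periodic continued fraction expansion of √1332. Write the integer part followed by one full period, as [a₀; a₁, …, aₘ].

a₀ = ⌊√1332⌋ = 36.
With m₀=0, d₀=1 and mₖ₊₁ = dₖaₖ − mₖ, dₖ₊₁ = (n − mₖ₊₁²)/dₖ, aₖ₊₁ = ⌊(a₀+mₖ₊₁)/dₖ₊₁⌋:
  k=1: m=36, d=36, a=2
  k=2: m=36, d=1, a=72
d=1 and a=2a₀=72 at k=2, so the next step gives (m, d) = (36, 36) again — its k=1 value — and the period has length 2.

[36; 2, 72]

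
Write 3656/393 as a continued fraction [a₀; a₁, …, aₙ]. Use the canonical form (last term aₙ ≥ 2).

[9; 3, 3, 3, 3, 1, 2]

3656 = 9·393 + 119
393 = 3·119 + 36
119 = 3·36 + 11
36 = 3·11 + 3
11 = 3·3 + 2
3 = 1·2 + 1
2 = 2·1 + 0  (stop)
So 3656/393 = [9; 3, 3, 3, 3, 1, 2].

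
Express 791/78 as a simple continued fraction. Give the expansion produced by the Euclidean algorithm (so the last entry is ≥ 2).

[10; 7, 11]

791 = 10*78 + 11
78 = 7*11 + 1
11 = 11*1 + 0  (stop)
So 791/78 = [10; 7, 11].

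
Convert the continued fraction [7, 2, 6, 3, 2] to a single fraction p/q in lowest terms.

Using pₖ = aₖpₖ₋₁ + pₖ₋₂ and qₖ = aₖqₖ₋₁ + qₖ₋₂:
  k=0: a=7, p=7, q=1
  k=1: a=2, p=15, q=2
  k=2: a=6, p=97, q=13
  k=3: a=3, p=306, q=41
  k=4: a=2, p=709, q=95

709/95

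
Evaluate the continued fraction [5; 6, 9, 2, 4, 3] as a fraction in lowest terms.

8639/1673

Fold from the inside: start with 3/1.
  4 + 1/3 = 13/3
  2 + 3/13 = 29/13
  9 + 13/29 = 274/29
  6 + 29/274 = 1673/274
  5 + 274/1673 = 8639/1673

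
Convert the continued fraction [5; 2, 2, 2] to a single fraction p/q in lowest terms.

65/12

Using pₖ = aₖpₖ₋₁ + pₖ₋₂ and qₖ = aₖqₖ₋₁ + qₖ₋₂:
  k=0: a=5, p=5, q=1
  k=1: a=2, p=11, q=2
  k=2: a=2, p=27, q=5
  k=3: a=2, p=65, q=12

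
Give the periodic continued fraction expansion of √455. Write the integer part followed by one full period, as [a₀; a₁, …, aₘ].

a₀ = ⌊√455⌋ = 21.
With m₀=0, d₀=1 and mₖ₊₁ = dₖaₖ − mₖ, dₖ₊₁ = (n − mₖ₊₁²)/dₖ, aₖ₊₁ = ⌊(a₀+mₖ₊₁)/dₖ₊₁⌋:
  k=1: m=21, d=14, a=3
  k=2: m=21, d=1, a=42
d=1 and a=2a₀=42 at k=2, so the next step gives (m, d) = (21, 14) again — its k=1 value — and the period has length 2.

[21; 3, 42]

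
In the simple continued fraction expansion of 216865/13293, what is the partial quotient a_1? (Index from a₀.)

216865 = 16·13293 + 4177   →  a_0 = 16
13293 = 3·4177 + 762   →  a_1 = 3

3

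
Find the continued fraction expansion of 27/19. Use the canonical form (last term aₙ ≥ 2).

27 = 1×19 + 8
19 = 2×8 + 3
8 = 2×3 + 2
3 = 1×2 + 1
2 = 2×1 + 0  (stop)
So 27/19 = [1; 2, 2, 1, 2].

[1; 2, 2, 1, 2]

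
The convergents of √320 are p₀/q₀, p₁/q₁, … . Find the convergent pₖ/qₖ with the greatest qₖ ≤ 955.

5778/323

√320 = [17; 1, 7, 1, 34, …] (period length 4).
Convergents:
  p_0/q_0 = 17/1
  p_1/q_1 = 18/1
  p_2/q_2 = 143/8
  p_3/q_3 = 161/9
  p_4/q_4 = 5617/314
  p_5/q_5 = 5778/323
  p_6/q_6 = 46063/2575
q_5 = 323 ≤ 955 < 2575 = q_6, so the answer is 5778/323.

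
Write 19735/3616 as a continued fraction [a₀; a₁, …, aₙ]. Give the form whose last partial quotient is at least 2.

[5; 2, 5, 2, 2, 4, 3, 4]

19735 = 5·3616 + 1655
3616 = 2·1655 + 306
1655 = 5·306 + 125
306 = 2·125 + 56
125 = 2·56 + 13
56 = 4·13 + 4
13 = 3·4 + 1
4 = 4·1 + 0  (stop)
So 19735/3616 = [5; 2, 5, 2, 2, 4, 3, 4].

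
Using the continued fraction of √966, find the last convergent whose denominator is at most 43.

√966 = [31; 12, 2, 2, 2, 12, 62, …] (period length 6).
Convergents:
  p_0/q_0 = 31/1
  p_1/q_1 = 373/12
  p_2/q_2 = 777/25
  p_3/q_3 = 1927/62
q_2 = 25 ≤ 43 < 62 = q_3, so the answer is 777/25.

777/25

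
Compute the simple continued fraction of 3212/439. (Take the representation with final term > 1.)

3212 = 7×439 + 139
439 = 3×139 + 22
139 = 6×22 + 7
22 = 3×7 + 1
7 = 7×1 + 0  (stop)
So 3212/439 = [7; 3, 6, 3, 7].

[7; 3, 6, 3, 7]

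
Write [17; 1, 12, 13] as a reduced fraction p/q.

3047/170

Fold from the inside: start with 13/1.
  12 + 1/13 = 157/13
  1 + 13/157 = 170/157
  17 + 157/170 = 3047/170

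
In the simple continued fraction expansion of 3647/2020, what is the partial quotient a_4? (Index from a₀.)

6

3647 = 1·2020 + 1627   →  a_0 = 1
2020 = 1·1627 + 393   →  a_1 = 1
1627 = 4·393 + 55   →  a_2 = 4
393 = 7·55 + 8   →  a_3 = 7
55 = 6·8 + 7   →  a_4 = 6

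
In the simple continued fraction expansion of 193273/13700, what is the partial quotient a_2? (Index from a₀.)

3

193273 = 14·13700 + 1473   →  a_0 = 14
13700 = 9·1473 + 443   →  a_1 = 9
1473 = 3·443 + 144   →  a_2 = 3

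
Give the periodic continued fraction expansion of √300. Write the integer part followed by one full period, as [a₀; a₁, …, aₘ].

a₀ = ⌊√300⌋ = 17.
With m₀=0, d₀=1 and mₖ₊₁ = dₖaₖ − mₖ, dₖ₊₁ = (n − mₖ₊₁²)/dₖ, aₖ₊₁ = ⌊(a₀+mₖ₊₁)/dₖ₊₁⌋:
  k=1: m=17, d=11, a=3
  k=2: m=16, d=4, a=8
  k=3: m=16, d=11, a=3
  k=4: m=17, d=1, a=34
d=1 and a=2a₀=34 at k=4, so the next step gives (m, d) = (17, 11) again — its k=1 value — and the period has length 4.

[17; 3, 8, 3, 34]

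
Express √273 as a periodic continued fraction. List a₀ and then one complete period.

[16; 1, 1, 10, 1, 1, 32]

a₀ = ⌊√273⌋ = 16.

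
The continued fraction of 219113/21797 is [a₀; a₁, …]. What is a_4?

219113 = 10·21797 + 1143   →  a_0 = 10
21797 = 19·1143 + 80   →  a_1 = 19
1143 = 14·80 + 23   →  a_2 = 14
80 = 3·23 + 11   →  a_3 = 3
23 = 2·11 + 1   →  a_4 = 2

2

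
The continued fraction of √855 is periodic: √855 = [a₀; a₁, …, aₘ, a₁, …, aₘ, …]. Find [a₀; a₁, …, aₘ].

a₀ = ⌊√855⌋ = 29.
With m₀=0, d₀=1 and mₖ₊₁ = dₖaₖ − mₖ, dₖ₊₁ = (n − mₖ₊₁²)/dₖ, aₖ₊₁ = ⌊(a₀+mₖ₊₁)/dₖ₊₁⌋:
  k=1: m=29, d=14, a=4
  k=2: m=27, d=9, a=6
  k=3: m=27, d=14, a=4
  k=4: m=29, d=1, a=58
d=1 and a=2a₀=58 at k=4, so the next step gives (m, d) = (29, 14) again — its k=1 value — and the period has length 4.

[29; 4, 6, 4, 58]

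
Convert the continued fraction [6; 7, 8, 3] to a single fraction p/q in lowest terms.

Fold from the inside: start with 3/1.
  8 + 1/3 = 25/3
  7 + 3/25 = 178/25
  6 + 25/178 = 1093/178

1093/178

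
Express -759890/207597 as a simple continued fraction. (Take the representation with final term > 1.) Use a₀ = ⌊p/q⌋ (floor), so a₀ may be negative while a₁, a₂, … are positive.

-759890 = -4·207597 + 70498
207597 = 2·70498 + 66601
70498 = 1·66601 + 3897
66601 = 17·3897 + 352
3897 = 11·352 + 25
352 = 14·25 + 2
25 = 12·2 + 1
2 = 2·1 + 0  (stop)
So -759890/207597 = [-4; 2, 1, 17, 11, 14, 12, 2].

[-4; 2, 1, 17, 11, 14, 12, 2]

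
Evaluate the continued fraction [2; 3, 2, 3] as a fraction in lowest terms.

55/24

Using pₖ = aₖpₖ₋₁ + pₖ₋₂ and qₖ = aₖqₖ₋₁ + qₖ₋₂:
  k=0: a=2, p=2, q=1
  k=1: a=3, p=7, q=3
  k=2: a=2, p=16, q=7
  k=3: a=3, p=55, q=24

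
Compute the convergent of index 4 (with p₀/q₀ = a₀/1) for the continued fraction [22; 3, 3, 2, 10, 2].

Using pₖ = aₖpₖ₋₁ + pₖ₋₂, qₖ = aₖqₖ₋₁ + qₖ₋₂ (with p₋₁=1, p₋₂=0, q₋₁=0, q₋₂=1):
  k=0: a=22, p=22, q=1
  k=1: a=3, p=67, q=3
  k=2: a=3, p=223, q=10
  k=3: a=2, p=513, q=23
  k=4: a=10, p=5353, q=240

5353/240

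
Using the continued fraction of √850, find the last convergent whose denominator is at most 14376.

√850 = [29; 6, 2, 6, 58, …] (period length 4).
Convergents:
  p_0/q_0 = 29/1
  p_1/q_1 = 175/6
  p_2/q_2 = 379/13
  p_3/q_3 = 2449/84
  p_4/q_4 = 142421/4885
  p_5/q_5 = 856975/29394
q_4 = 4885 ≤ 14376 < 29394 = q_5, so the answer is 142421/4885.

142421/4885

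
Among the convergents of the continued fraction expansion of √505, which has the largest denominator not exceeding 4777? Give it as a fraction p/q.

72765/3238

√505 = [22; 2, 8, 2, 44, …] (period length 4).
Convergents:
  p_0/q_0 = 22/1
  p_1/q_1 = 45/2
  p_2/q_2 = 382/17
  p_3/q_3 = 809/36
  p_4/q_4 = 35978/1601
  p_5/q_5 = 72765/3238
  p_6/q_6 = 618098/27505
q_5 = 3238 ≤ 4777 < 27505 = q_6, so the answer is 72765/3238.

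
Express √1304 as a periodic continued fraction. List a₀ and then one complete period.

a₀ = ⌊√1304⌋ = 36.
With m₀=0, d₀=1 and mₖ₊₁ = dₖaₖ − mₖ, dₖ₊₁ = (n − mₖ₊₁²)/dₖ, aₖ₊₁ = ⌊(a₀+mₖ₊₁)/dₖ₊₁⌋:
  k=1: m=36, d=8, a=9
  k=2: m=36, d=1, a=72
d=1 and a=2a₀=72 at k=2, so the next step gives (m, d) = (36, 8) again — its k=1 value — and the period has length 2.

[36; 9, 72]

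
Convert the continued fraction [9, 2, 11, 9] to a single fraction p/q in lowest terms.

Fold from the inside: start with 9/1.
  11 + 1/9 = 100/9
  2 + 9/100 = 209/100
  9 + 100/209 = 1981/209

1981/209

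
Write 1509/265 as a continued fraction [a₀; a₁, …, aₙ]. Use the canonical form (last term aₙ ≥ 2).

1509 = 5*265 + 184
265 = 1*184 + 81
184 = 2*81 + 22
81 = 3*22 + 15
22 = 1*15 + 7
15 = 2*7 + 1
7 = 7*1 + 0  (stop)
So 1509/265 = [5; 1, 2, 3, 1, 2, 7].

[5; 1, 2, 3, 1, 2, 7]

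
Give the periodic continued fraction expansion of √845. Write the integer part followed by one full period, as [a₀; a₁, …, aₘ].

[29; 14, 1, 1, 14, 58]

a₀ = ⌊√845⌋ = 29.
With m₀=0, d₀=1 and mₖ₊₁ = dₖaₖ − mₖ, dₖ₊₁ = (n − mₖ₊₁²)/dₖ, aₖ₊₁ = ⌊(a₀+mₖ₊₁)/dₖ₊₁⌋:
  k=1: m=29, d=4, a=14
  k=2: m=27, d=29, a=1
  k=3: m=2, d=29, a=1
  k=4: m=27, d=4, a=14
  k=5: m=29, d=1, a=58
d=1 and a=2a₀=58 at k=5, so the next step gives (m, d) = (29, 4) again — its k=1 value — and the period has length 5.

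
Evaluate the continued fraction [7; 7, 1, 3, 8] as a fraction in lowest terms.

1825/256

Using pₖ = aₖpₖ₋₁ + pₖ₋₂ and qₖ = aₖqₖ₋₁ + qₖ₋₂:
  k=0: a=7, p=7, q=1
  k=1: a=7, p=50, q=7
  k=2: a=1, p=57, q=8
  k=3: a=3, p=221, q=31
  k=4: a=8, p=1825, q=256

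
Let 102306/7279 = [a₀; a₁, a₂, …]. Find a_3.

102306 = 14·7279 + 400   →  a_0 = 14
7279 = 18·400 + 79   →  a_1 = 18
400 = 5·79 + 5   →  a_2 = 5
79 = 15·5 + 4   →  a_3 = 15

15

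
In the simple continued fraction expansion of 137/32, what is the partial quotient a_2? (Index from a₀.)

1

137 = 4·32 + 9   →  a_0 = 4
32 = 3·9 + 5   →  a_1 = 3
9 = 1·5 + 4   →  a_2 = 1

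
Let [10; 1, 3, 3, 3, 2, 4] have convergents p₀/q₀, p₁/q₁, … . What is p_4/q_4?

463/43

Using pₖ = aₖpₖ₋₁ + pₖ₋₂, qₖ = aₖqₖ₋₁ + qₖ₋₂ (with p₋₁=1, p₋₂=0, q₋₁=0, q₋₂=1):
  k=0: a=10, p=10, q=1
  k=1: a=1, p=11, q=1
  k=2: a=3, p=43, q=4
  k=3: a=3, p=140, q=13
  k=4: a=3, p=463, q=43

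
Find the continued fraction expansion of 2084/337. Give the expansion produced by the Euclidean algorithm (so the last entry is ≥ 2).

2084 = 6·337 + 62
337 = 5·62 + 27
62 = 2·27 + 8
27 = 3·8 + 3
8 = 2·3 + 2
3 = 1·2 + 1
2 = 2·1 + 0  (stop)
So 2084/337 = [6; 5, 2, 3, 2, 1, 2].

[6; 5, 2, 3, 2, 1, 2]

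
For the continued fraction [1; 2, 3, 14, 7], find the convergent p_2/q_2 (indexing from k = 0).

Using pₖ = aₖpₖ₋₁ + pₖ₋₂, qₖ = aₖqₖ₋₁ + qₖ₋₂ (with p₋₁=1, p₋₂=0, q₋₁=0, q₋₂=1):
  k=0: a=1, p=1, q=1
  k=1: a=2, p=3, q=2
  k=2: a=3, p=10, q=7

10/7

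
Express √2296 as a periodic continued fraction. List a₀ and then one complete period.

[47; 1, 10, 1, 94]

a₀ = ⌊√2296⌋ = 47.
With m₀=0, d₀=1 and mₖ₊₁ = dₖaₖ − mₖ, dₖ₊₁ = (n − mₖ₊₁²)/dₖ, aₖ₊₁ = ⌊(a₀+mₖ₊₁)/dₖ₊₁⌋:
  k=1: m=47, d=87, a=1
  k=2: m=40, d=8, a=10
  k=3: m=40, d=87, a=1
  k=4: m=47, d=1, a=94
d=1 and a=2a₀=94 at k=4, so the next step gives (m, d) = (47, 87) again — its k=1 value — and the period has length 4.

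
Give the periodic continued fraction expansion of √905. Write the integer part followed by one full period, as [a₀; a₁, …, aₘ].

a₀ = ⌊√905⌋ = 30.
With m₀=0, d₀=1 and mₖ₊₁ = dₖaₖ − mₖ, dₖ₊₁ = (n − mₖ₊₁²)/dₖ, aₖ₊₁ = ⌊(a₀+mₖ₊₁)/dₖ₊₁⌋:
  k=1: m=30, d=5, a=12
  k=2: m=30, d=1, a=60
d=1 and a=2a₀=60 at k=2, so the next step gives (m, d) = (30, 5) again — its k=1 value — and the period has length 2.

[30; 12, 60]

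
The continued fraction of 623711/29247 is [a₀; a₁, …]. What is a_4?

8

623711 = 21·29247 + 9524   →  a_0 = 21
29247 = 3·9524 + 675   →  a_1 = 3
9524 = 14·675 + 74   →  a_2 = 14
675 = 9·74 + 9   →  a_3 = 9
74 = 8·9 + 2   →  a_4 = 8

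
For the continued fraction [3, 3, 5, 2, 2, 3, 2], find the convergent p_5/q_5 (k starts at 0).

Using pₖ = aₖpₖ₋₁ + pₖ₋₂, qₖ = aₖqₖ₋₁ + qₖ₋₂ (with p₋₁=1, p₋₂=0, q₋₁=0, q₋₂=1):
  k=0: a=3, p=3, q=1
  k=1: a=3, p=10, q=3
  k=2: a=5, p=53, q=16
  k=3: a=2, p=116, q=35
  k=4: a=2, p=285, q=86
  k=5: a=3, p=971, q=293

971/293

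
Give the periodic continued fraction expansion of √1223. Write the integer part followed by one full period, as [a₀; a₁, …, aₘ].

a₀ = ⌊√1223⌋ = 34.
With m₀=0, d₀=1 and mₖ₊₁ = dₖaₖ − mₖ, dₖ₊₁ = (n − mₖ₊₁²)/dₖ, aₖ₊₁ = ⌊(a₀+mₖ₊₁)/dₖ₊₁⌋:
  k=1: m=34, d=67, a=1
  k=2: m=33, d=2, a=33
  k=3: m=33, d=67, a=1
  k=4: m=34, d=1, a=68
d=1 and a=2a₀=68 at k=4, so the next step gives (m, d) = (34, 67) again — its k=1 value — and the period has length 4.

[34; 1, 33, 1, 68]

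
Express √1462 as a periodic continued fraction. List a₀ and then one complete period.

[38; 4, 4, 4, 76]

a₀ = ⌊√1462⌋ = 38.
With m₀=0, d₀=1 and mₖ₊₁ = dₖaₖ − mₖ, dₖ₊₁ = (n − mₖ₊₁²)/dₖ, aₖ₊₁ = ⌊(a₀+mₖ₊₁)/dₖ₊₁⌋:
  k=1: m=38, d=18, a=4
  k=2: m=34, d=17, a=4
  k=3: m=34, d=18, a=4
  k=4: m=38, d=1, a=76
d=1 and a=2a₀=76 at k=4, so the next step gives (m, d) = (38, 18) again — its k=1 value — and the period has length 4.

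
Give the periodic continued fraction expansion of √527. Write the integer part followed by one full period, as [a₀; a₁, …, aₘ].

a₀ = ⌊√527⌋ = 22.
With m₀=0, d₀=1 and mₖ₊₁ = dₖaₖ − mₖ, dₖ₊₁ = (n − mₖ₊₁²)/dₖ, aₖ₊₁ = ⌊(a₀+mₖ₊₁)/dₖ₊₁⌋:
  k=1: m=22, d=43, a=1
  k=2: m=21, d=2, a=21
  k=3: m=21, d=43, a=1
  k=4: m=22, d=1, a=44
d=1 and a=2a₀=44 at k=4, so the next step gives (m, d) = (22, 43) again — its k=1 value — and the period has length 4.

[22; 1, 21, 1, 44]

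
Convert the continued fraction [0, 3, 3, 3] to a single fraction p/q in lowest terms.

10/33

Using pₖ = aₖpₖ₋₁ + pₖ₋₂ and qₖ = aₖqₖ₋₁ + qₖ₋₂:
  k=0: a=0, p=0, q=1
  k=1: a=3, p=1, q=3
  k=2: a=3, p=3, q=10
  k=3: a=3, p=10, q=33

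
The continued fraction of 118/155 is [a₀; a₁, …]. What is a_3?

118 = 0·155 + 118   →  a_0 = 0
155 = 1·118 + 37   →  a_1 = 1
118 = 3·37 + 7   →  a_2 = 3
37 = 5·7 + 2   →  a_3 = 5

5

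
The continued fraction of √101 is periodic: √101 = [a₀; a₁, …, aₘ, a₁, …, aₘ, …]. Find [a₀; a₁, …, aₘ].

[10; 20]

a₀ = ⌊√101⌋ = 10.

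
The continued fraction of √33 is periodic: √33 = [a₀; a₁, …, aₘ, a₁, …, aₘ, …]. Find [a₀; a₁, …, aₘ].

[5; 1, 2, 1, 10]

a₀ = ⌊√33⌋ = 5.
With m₀=0, d₀=1 and mₖ₊₁ = dₖaₖ − mₖ, dₖ₊₁ = (n − mₖ₊₁²)/dₖ, aₖ₊₁ = ⌊(a₀+mₖ₊₁)/dₖ₊₁⌋:
  k=1: m=5, d=8, a=1
  k=2: m=3, d=3, a=2
  k=3: m=3, d=8, a=1
  k=4: m=5, d=1, a=10
d=1 and a=2a₀=10 at k=4, so the next step gives (m, d) = (5, 8) again — its k=1 value — and the period has length 4.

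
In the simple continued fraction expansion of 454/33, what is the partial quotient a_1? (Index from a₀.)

454 = 13·33 + 25   →  a_0 = 13
33 = 1·25 + 8   →  a_1 = 1

1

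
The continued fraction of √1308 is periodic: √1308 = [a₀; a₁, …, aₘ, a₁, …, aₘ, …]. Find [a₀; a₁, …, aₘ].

[36; 6, 72]

a₀ = ⌊√1308⌋ = 36.
With m₀=0, d₀=1 and mₖ₊₁ = dₖaₖ − mₖ, dₖ₊₁ = (n − mₖ₊₁²)/dₖ, aₖ₊₁ = ⌊(a₀+mₖ₊₁)/dₖ₊₁⌋:
  k=1: m=36, d=12, a=6
  k=2: m=36, d=1, a=72
d=1 and a=2a₀=72 at k=2, so the next step gives (m, d) = (36, 12) again — its k=1 value — and the period has length 2.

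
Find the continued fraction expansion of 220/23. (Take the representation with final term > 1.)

220 = 9*23 + 13
23 = 1*13 + 10
13 = 1*10 + 3
10 = 3*3 + 1
3 = 3*1 + 0  (stop)
So 220/23 = [9; 1, 1, 3, 3].

[9; 1, 1, 3, 3]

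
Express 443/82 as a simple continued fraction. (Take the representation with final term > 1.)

[5; 2, 2, 16]

443 = 5×82 + 33
82 = 2×33 + 16
33 = 2×16 + 1
16 = 16×1 + 0  (stop)
So 443/82 = [5; 2, 2, 16].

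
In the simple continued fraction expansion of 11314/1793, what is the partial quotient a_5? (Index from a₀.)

11314 = 6·1793 + 556   →  a_0 = 6
1793 = 3·556 + 125   →  a_1 = 3
556 = 4·125 + 56   →  a_2 = 4
125 = 2·56 + 13   →  a_3 = 2
56 = 4·13 + 4   →  a_4 = 4
13 = 3·4 + 1   →  a_5 = 3

3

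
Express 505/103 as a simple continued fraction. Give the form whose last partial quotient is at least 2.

[4; 1, 9, 3, 3]

505 = 4×103 + 93
103 = 1×93 + 10
93 = 9×10 + 3
10 = 3×3 + 1
3 = 3×1 + 0  (stop)
So 505/103 = [4; 1, 9, 3, 3].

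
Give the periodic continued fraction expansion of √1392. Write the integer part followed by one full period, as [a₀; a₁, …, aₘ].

[37; 3, 4, 3, 74]

a₀ = ⌊√1392⌋ = 37.
With m₀=0, d₀=1 and mₖ₊₁ = dₖaₖ − mₖ, dₖ₊₁ = (n − mₖ₊₁²)/dₖ, aₖ₊₁ = ⌊(a₀+mₖ₊₁)/dₖ₊₁⌋:
  k=1: m=37, d=23, a=3
  k=2: m=32, d=16, a=4
  k=3: m=32, d=23, a=3
  k=4: m=37, d=1, a=74
d=1 and a=2a₀=74 at k=4, so the next step gives (m, d) = (37, 23) again — its k=1 value — and the period has length 4.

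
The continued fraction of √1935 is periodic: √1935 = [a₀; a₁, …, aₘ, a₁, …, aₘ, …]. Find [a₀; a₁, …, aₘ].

[43; 1, 86]

a₀ = ⌊√1935⌋ = 43.
With m₀=0, d₀=1 and mₖ₊₁ = dₖaₖ − mₖ, dₖ₊₁ = (n − mₖ₊₁²)/dₖ, aₖ₊₁ = ⌊(a₀+mₖ₊₁)/dₖ₊₁⌋:
  k=1: m=43, d=86, a=1
  k=2: m=43, d=1, a=86
d=1 and a=2a₀=86 at k=2, so the next step gives (m, d) = (43, 86) again — its k=1 value — and the period has length 2.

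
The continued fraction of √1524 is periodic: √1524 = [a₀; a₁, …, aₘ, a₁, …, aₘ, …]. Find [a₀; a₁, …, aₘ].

[39; 26, 78]

a₀ = ⌊√1524⌋ = 39.
With m₀=0, d₀=1 and mₖ₊₁ = dₖaₖ − mₖ, dₖ₊₁ = (n − mₖ₊₁²)/dₖ, aₖ₊₁ = ⌊(a₀+mₖ₊₁)/dₖ₊₁⌋:
  k=1: m=39, d=3, a=26
  k=2: m=39, d=1, a=78
d=1 and a=2a₀=78 at k=2, so the next step gives (m, d) = (39, 3) again — its k=1 value — and the period has length 2.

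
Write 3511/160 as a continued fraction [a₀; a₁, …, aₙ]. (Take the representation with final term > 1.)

3511 = 21*160 + 151
160 = 1*151 + 9
151 = 16*9 + 7
9 = 1*7 + 2
7 = 3*2 + 1
2 = 2*1 + 0  (stop)
So 3511/160 = [21; 1, 16, 1, 3, 2].

[21; 1, 16, 1, 3, 2]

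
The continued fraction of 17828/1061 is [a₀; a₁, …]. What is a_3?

17828 = 16·1061 + 852   →  a_0 = 16
1061 = 1·852 + 209   →  a_1 = 1
852 = 4·209 + 16   →  a_2 = 4
209 = 13·16 + 1   →  a_3 = 13

13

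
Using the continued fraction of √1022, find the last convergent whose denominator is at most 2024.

64417/2015

√1022 = [31; 1, 30, 1, 62, …] (period length 4).
Convergents:
  p_0/q_0 = 31/1
  p_1/q_1 = 32/1
  p_2/q_2 = 991/31
  p_3/q_3 = 1023/32
  p_4/q_4 = 64417/2015
  p_5/q_5 = 65440/2047
q_4 = 2015 ≤ 2024 < 2047 = q_5, so the answer is 64417/2015.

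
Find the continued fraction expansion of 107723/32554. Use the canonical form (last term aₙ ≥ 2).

[3; 3, 4, 4, 9, 6, 3, 3]

107723 = 3×32554 + 10061
32554 = 3×10061 + 2371
10061 = 4×2371 + 577
2371 = 4×577 + 63
577 = 9×63 + 10
63 = 6×10 + 3
10 = 3×3 + 1
3 = 3×1 + 0  (stop)
So 107723/32554 = [3; 3, 4, 4, 9, 6, 3, 3].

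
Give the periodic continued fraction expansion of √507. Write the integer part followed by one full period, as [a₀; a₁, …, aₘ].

a₀ = ⌊√507⌋ = 22.
With m₀=0, d₀=1 and mₖ₊₁ = dₖaₖ − mₖ, dₖ₊₁ = (n − mₖ₊₁²)/dₖ, aₖ₊₁ = ⌊(a₀+mₖ₊₁)/dₖ₊₁⌋:
  k=1: m=22, d=23, a=1
  k=2: m=1, d=22, a=1
  k=3: m=21, d=3, a=14
  k=4: m=21, d=22, a=1
  k=5: m=1, d=23, a=1
  k=6: m=22, d=1, a=44
d=1 and a=2a₀=44 at k=6, so the next step gives (m, d) = (22, 23) again — its k=1 value — and the period has length 6.

[22; 1, 1, 14, 1, 1, 44]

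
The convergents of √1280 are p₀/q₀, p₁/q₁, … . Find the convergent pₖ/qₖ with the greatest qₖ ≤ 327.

11556/323

√1280 = [35; 1, 3, 2, 17, 2, 3, 1, 70, …] (period length 8).
Convergents:
  p_0/q_0 = 35/1
  p_1/q_1 = 36/1
  p_2/q_2 = 143/4
  p_3/q_3 = 322/9
  p_4/q_4 = 5617/157
  p_5/q_5 = 11556/323
  p_6/q_6 = 40285/1126
q_5 = 323 ≤ 327 < 1126 = q_6, so the answer is 11556/323.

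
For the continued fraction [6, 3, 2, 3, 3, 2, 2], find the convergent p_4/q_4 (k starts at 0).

Using pₖ = aₖpₖ₋₁ + pₖ₋₂, qₖ = aₖqₖ₋₁ + qₖ₋₂ (with p₋₁=1, p₋₂=0, q₋₁=0, q₋₂=1):
  k=0: a=6, p=6, q=1
  k=1: a=3, p=19, q=3
  k=2: a=2, p=44, q=7
  k=3: a=3, p=151, q=24
  k=4: a=3, p=497, q=79

497/79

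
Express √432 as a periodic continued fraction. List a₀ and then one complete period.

a₀ = ⌊√432⌋ = 20.
With m₀=0, d₀=1 and mₖ₊₁ = dₖaₖ − mₖ, dₖ₊₁ = (n − mₖ₊₁²)/dₖ, aₖ₊₁ = ⌊(a₀+mₖ₊₁)/dₖ₊₁⌋:
  k=1: m=20, d=32, a=1
  k=2: m=12, d=9, a=3
  k=3: m=15, d=23, a=1
  k=4: m=8, d=16, a=1
  k=5: m=8, d=23, a=1
  k=6: m=15, d=9, a=3
  k=7: m=12, d=32, a=1
  k=8: m=20, d=1, a=40
d=1 and a=2a₀=40 at k=8, so the next step gives (m, d) = (20, 32) again — its k=1 value — and the period has length 8.

[20; 1, 3, 1, 1, 1, 3, 1, 40]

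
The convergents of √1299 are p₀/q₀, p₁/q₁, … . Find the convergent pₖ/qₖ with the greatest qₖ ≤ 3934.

√1299 = [36; 24, 72, …] (period length 2).
Convergents:
  p_0/q_0 = 36/1
  p_1/q_1 = 865/24
  p_2/q_2 = 62316/1729
  p_3/q_3 = 1496449/41520
q_2 = 1729 ≤ 3934 < 41520 = q_3, so the answer is 62316/1729.

62316/1729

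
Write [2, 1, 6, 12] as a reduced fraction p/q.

Using pₖ = aₖpₖ₋₁ + pₖ₋₂ and qₖ = aₖqₖ₋₁ + qₖ₋₂:
  k=0: a=2, p=2, q=1
  k=1: a=1, p=3, q=1
  k=2: a=6, p=20, q=7
  k=3: a=12, p=243, q=85

243/85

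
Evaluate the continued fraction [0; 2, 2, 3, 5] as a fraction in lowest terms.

37/90

Using pₖ = aₖpₖ₋₁ + pₖ₋₂ and qₖ = aₖqₖ₋₁ + qₖ₋₂:
  k=0: a=0, p=0, q=1
  k=1: a=2, p=1, q=2
  k=2: a=2, p=2, q=5
  k=3: a=3, p=7, q=17
  k=4: a=5, p=37, q=90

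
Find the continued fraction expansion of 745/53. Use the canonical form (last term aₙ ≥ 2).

745 = 14×53 + 3
53 = 17×3 + 2
3 = 1×2 + 1
2 = 2×1 + 0  (stop)
So 745/53 = [14; 17, 1, 2].

[14; 17, 1, 2]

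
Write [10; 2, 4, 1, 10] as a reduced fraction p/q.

Fold from the inside: start with 10/1.
  1 + 1/10 = 11/10
  4 + 10/11 = 54/11
  2 + 11/54 = 119/54
  10 + 54/119 = 1244/119

1244/119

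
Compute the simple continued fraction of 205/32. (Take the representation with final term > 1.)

205 = 6*32 + 13
32 = 2*13 + 6
13 = 2*6 + 1
6 = 6*1 + 0  (stop)
So 205/32 = [6; 2, 2, 6].

[6; 2, 2, 6]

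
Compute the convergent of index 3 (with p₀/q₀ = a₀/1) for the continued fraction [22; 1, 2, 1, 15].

Using pₖ = aₖpₖ₋₁ + pₖ₋₂, qₖ = aₖqₖ₋₁ + qₖ₋₂ (with p₋₁=1, p₋₂=0, q₋₁=0, q₋₂=1):
  k=0: a=22, p=22, q=1
  k=1: a=1, p=23, q=1
  k=2: a=2, p=68, q=3
  k=3: a=1, p=91, q=4

91/4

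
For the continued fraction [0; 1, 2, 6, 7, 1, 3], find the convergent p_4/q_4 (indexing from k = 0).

93/136

Using pₖ = aₖpₖ₋₁ + pₖ₋₂, qₖ = aₖqₖ₋₁ + qₖ₋₂ (with p₋₁=1, p₋₂=0, q₋₁=0, q₋₂=1):
  k=0: a=0, p=0, q=1
  k=1: a=1, p=1, q=1
  k=2: a=2, p=2, q=3
  k=3: a=6, p=13, q=19
  k=4: a=7, p=93, q=136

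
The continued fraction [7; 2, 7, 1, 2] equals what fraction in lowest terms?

366/49

Using pₖ = aₖpₖ₋₁ + pₖ₋₂ and qₖ = aₖqₖ₋₁ + qₖ₋₂:
  k=0: a=7, p=7, q=1
  k=1: a=2, p=15, q=2
  k=2: a=7, p=112, q=15
  k=3: a=1, p=127, q=17
  k=4: a=2, p=366, q=49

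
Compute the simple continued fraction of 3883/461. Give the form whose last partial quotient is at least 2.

[8; 2, 2, 1, 2, 1, 17]

3883 = 8*461 + 195
461 = 2*195 + 71
195 = 2*71 + 53
71 = 1*53 + 18
53 = 2*18 + 17
18 = 1*17 + 1
17 = 17*1 + 0  (stop)
So 3883/461 = [8; 2, 2, 1, 2, 1, 17].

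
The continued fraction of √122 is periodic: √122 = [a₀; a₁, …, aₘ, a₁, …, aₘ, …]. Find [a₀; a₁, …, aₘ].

[11; 22]

a₀ = ⌊√122⌋ = 11.
With m₀=0, d₀=1 and mₖ₊₁ = dₖaₖ − mₖ, dₖ₊₁ = (n − mₖ₊₁²)/dₖ, aₖ₊₁ = ⌊(a₀+mₖ₊₁)/dₖ₊₁⌋:
  k=1: m=11, d=1, a=22
d=1 and a=2a₀=22 at k=1, so the next step gives (m, d) = (11, 1) again — its k=1 value — and the period has length 1.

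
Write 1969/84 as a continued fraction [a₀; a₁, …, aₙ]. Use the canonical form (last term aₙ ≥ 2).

1969 = 23×84 + 37
84 = 2×37 + 10
37 = 3×10 + 7
10 = 1×7 + 3
7 = 2×3 + 1
3 = 3×1 + 0  (stop)
So 1969/84 = [23; 2, 3, 1, 2, 3].

[23; 2, 3, 1, 2, 3]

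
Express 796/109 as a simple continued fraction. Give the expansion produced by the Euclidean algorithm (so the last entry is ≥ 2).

796 = 7·109 + 33
109 = 3·33 + 10
33 = 3·10 + 3
10 = 3·3 + 1
3 = 3·1 + 0  (stop)
So 796/109 = [7; 3, 3, 3, 3].

[7; 3, 3, 3, 3]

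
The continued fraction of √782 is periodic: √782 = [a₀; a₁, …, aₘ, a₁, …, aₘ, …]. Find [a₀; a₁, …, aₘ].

a₀ = ⌊√782⌋ = 27.
With m₀=0, d₀=1 and mₖ₊₁ = dₖaₖ − mₖ, dₖ₊₁ = (n − mₖ₊₁²)/dₖ, aₖ₊₁ = ⌊(a₀+mₖ₊₁)/dₖ₊₁⌋:
  k=1: m=27, d=53, a=1
  k=2: m=26, d=2, a=26
  k=3: m=26, d=53, a=1
  k=4: m=27, d=1, a=54
d=1 and a=2a₀=54 at k=4, so the next step gives (m, d) = (27, 53) again — its k=1 value — and the period has length 4.

[27; 1, 26, 1, 54]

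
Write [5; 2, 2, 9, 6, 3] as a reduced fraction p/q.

Fold from the inside: start with 3/1.
  6 + 1/3 = 19/3
  9 + 3/19 = 174/19
  2 + 19/174 = 367/174
  2 + 174/367 = 908/367
  5 + 367/908 = 4907/908

4907/908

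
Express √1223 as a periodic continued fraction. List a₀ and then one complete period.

[34; 1, 33, 1, 68]

a₀ = ⌊√1223⌋ = 34.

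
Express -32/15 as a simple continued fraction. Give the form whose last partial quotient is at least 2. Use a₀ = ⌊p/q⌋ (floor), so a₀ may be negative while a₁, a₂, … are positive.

[-3; 1, 6, 2]

-32 = -3×15 + 13
15 = 1×13 + 2
13 = 6×2 + 1
2 = 2×1 + 0  (stop)
So -32/15 = [-3; 1, 6, 2].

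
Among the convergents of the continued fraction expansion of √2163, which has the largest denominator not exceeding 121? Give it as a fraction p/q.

2930/63

√2163 = [46; 1, 1, 30, 1, 1, 92, …] (period length 6).
Convergents:
  p_0/q_0 = 46/1
  p_1/q_1 = 47/1
  p_2/q_2 = 93/2
  p_3/q_3 = 2837/61
  p_4/q_4 = 2930/63
  p_5/q_5 = 5767/124
q_4 = 63 ≤ 121 < 124 = q_5, so the answer is 2930/63.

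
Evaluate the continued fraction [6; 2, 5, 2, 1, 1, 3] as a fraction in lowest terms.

Using pₖ = aₖpₖ₋₁ + pₖ₋₂ and qₖ = aₖqₖ₋₁ + qₖ₋₂:
  k=0: a=6, p=6, q=1
  k=1: a=2, p=13, q=2
  k=2: a=5, p=71, q=11
  k=3: a=2, p=155, q=24
  k=4: a=1, p=226, q=35
  k=5: a=1, p=381, q=59
  k=6: a=3, p=1369, q=212

1369/212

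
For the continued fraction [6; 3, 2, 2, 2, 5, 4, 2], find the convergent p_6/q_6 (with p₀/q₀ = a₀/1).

5846/929

Using pₖ = aₖpₖ₋₁ + pₖ₋₂, qₖ = aₖqₖ₋₁ + qₖ₋₂ (with p₋₁=1, p₋₂=0, q₋₁=0, q₋₂=1):
  k=0: a=6, p=6, q=1
  k=1: a=3, p=19, q=3
  k=2: a=2, p=44, q=7
  k=3: a=2, p=107, q=17
  k=4: a=2, p=258, q=41
  k=5: a=5, p=1397, q=222
  k=6: a=4, p=5846, q=929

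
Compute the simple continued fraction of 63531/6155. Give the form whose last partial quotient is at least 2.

[10; 3, 9, 2, 1, 9, 2, 3]

63531 = 10·6155 + 1981
6155 = 3·1981 + 212
1981 = 9·212 + 73
212 = 2·73 + 66
73 = 1·66 + 7
66 = 9·7 + 3
7 = 2·3 + 1
3 = 3·1 + 0  (stop)
So 63531/6155 = [10; 3, 9, 2, 1, 9, 2, 3].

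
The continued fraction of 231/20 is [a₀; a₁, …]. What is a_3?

231 = 11·20 + 11   →  a_0 = 11
20 = 1·11 + 9   →  a_1 = 1
11 = 1·9 + 2   →  a_2 = 1
9 = 4·2 + 1   →  a_3 = 4

4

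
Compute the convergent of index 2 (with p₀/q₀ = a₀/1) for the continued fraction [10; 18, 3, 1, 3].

Using pₖ = aₖpₖ₋₁ + pₖ₋₂, qₖ = aₖqₖ₋₁ + qₖ₋₂ (with p₋₁=1, p₋₂=0, q₋₁=0, q₋₂=1):
  k=0: a=10, p=10, q=1
  k=1: a=18, p=181, q=18
  k=2: a=3, p=553, q=55

553/55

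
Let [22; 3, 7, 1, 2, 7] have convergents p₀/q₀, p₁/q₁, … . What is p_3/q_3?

558/25

Using pₖ = aₖpₖ₋₁ + pₖ₋₂, qₖ = aₖqₖ₋₁ + qₖ₋₂ (with p₋₁=1, p₋₂=0, q₋₁=0, q₋₂=1):
  k=0: a=22, p=22, q=1
  k=1: a=3, p=67, q=3
  k=2: a=7, p=491, q=22
  k=3: a=1, p=558, q=25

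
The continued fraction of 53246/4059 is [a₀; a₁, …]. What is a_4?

53246 = 13·4059 + 479   →  a_0 = 13
4059 = 8·479 + 227   →  a_1 = 8
479 = 2·227 + 25   →  a_2 = 2
227 = 9·25 + 2   →  a_3 = 9
25 = 12·2 + 1   →  a_4 = 12

12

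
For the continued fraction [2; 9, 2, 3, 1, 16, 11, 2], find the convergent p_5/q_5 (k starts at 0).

Using pₖ = aₖpₖ₋₁ + pₖ₋₂, qₖ = aₖqₖ₋₁ + qₖ₋₂ (with p₋₁=1, p₋₂=0, q₋₁=0, q₋₂=1):
  k=0: a=2, p=2, q=1
  k=1: a=9, p=19, q=9
  k=2: a=2, p=40, q=19
  k=3: a=3, p=139, q=66
  k=4: a=1, p=179, q=85
  k=5: a=16, p=3003, q=1426

3003/1426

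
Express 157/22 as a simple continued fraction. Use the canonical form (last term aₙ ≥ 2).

157 = 7*22 + 3
22 = 7*3 + 1
3 = 3*1 + 0  (stop)
So 157/22 = [7; 7, 3].

[7; 7, 3]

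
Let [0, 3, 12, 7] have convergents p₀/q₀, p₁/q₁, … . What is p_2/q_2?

Using pₖ = aₖpₖ₋₁ + pₖ₋₂, qₖ = aₖqₖ₋₁ + qₖ₋₂ (with p₋₁=1, p₋₂=0, q₋₁=0, q₋₂=1):
  k=0: a=0, p=0, q=1
  k=1: a=3, p=1, q=3
  k=2: a=12, p=12, q=37

12/37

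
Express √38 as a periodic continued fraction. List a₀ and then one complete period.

a₀ = ⌊√38⌋ = 6.
With m₀=0, d₀=1 and mₖ₊₁ = dₖaₖ − mₖ, dₖ₊₁ = (n − mₖ₊₁²)/dₖ, aₖ₊₁ = ⌊(a₀+mₖ₊₁)/dₖ₊₁⌋:
  k=1: m=6, d=2, a=6
  k=2: m=6, d=1, a=12
d=1 and a=2a₀=12 at k=2, so the next step gives (m, d) = (6, 2) again — its k=1 value — and the period has length 2.

[6; 6, 12]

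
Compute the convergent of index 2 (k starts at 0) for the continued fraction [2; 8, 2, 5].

Using pₖ = aₖpₖ₋₁ + pₖ₋₂, qₖ = aₖqₖ₋₁ + qₖ₋₂ (with p₋₁=1, p₋₂=0, q₋₁=0, q₋₂=1):
  k=0: a=2, p=2, q=1
  k=1: a=8, p=17, q=8
  k=2: a=2, p=36, q=17

36/17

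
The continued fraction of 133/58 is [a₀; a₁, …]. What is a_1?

133 = 2·58 + 17   →  a_0 = 2
58 = 3·17 + 7   →  a_1 = 3

3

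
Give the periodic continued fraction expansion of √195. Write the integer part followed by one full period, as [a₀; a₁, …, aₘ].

[13; 1, 26]

a₀ = ⌊√195⌋ = 13.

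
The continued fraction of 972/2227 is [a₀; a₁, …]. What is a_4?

3

972 = 0·2227 + 972   →  a_0 = 0
2227 = 2·972 + 283   →  a_1 = 2
972 = 3·283 + 123   →  a_2 = 3
283 = 2·123 + 37   →  a_3 = 2
123 = 3·37 + 12   →  a_4 = 3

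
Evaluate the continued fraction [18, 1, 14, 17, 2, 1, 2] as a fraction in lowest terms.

Using pₖ = aₖpₖ₋₁ + pₖ₋₂ and qₖ = aₖqₖ₋₁ + qₖ₋₂:
  k=0: a=18, p=18, q=1
  k=1: a=1, p=19, q=1
  k=2: a=14, p=284, q=15
  k=3: a=17, p=4847, q=256
  k=4: a=2, p=9978, q=527
  k=5: a=1, p=14825, q=783
  k=6: a=2, p=39628, q=2093

39628/2093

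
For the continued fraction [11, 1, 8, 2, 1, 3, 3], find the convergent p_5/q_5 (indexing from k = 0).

1225/103

Using pₖ = aₖpₖ₋₁ + pₖ₋₂, qₖ = aₖqₖ₋₁ + qₖ₋₂ (with p₋₁=1, p₋₂=0, q₋₁=0, q₋₂=1):
  k=0: a=11, p=11, q=1
  k=1: a=1, p=12, q=1
  k=2: a=8, p=107, q=9
  k=3: a=2, p=226, q=19
  k=4: a=1, p=333, q=28
  k=5: a=3, p=1225, q=103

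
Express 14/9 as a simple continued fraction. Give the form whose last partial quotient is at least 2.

[1; 1, 1, 4]

14 = 1·9 + 5
9 = 1·5 + 4
5 = 1·4 + 1
4 = 4·1 + 0  (stop)
So 14/9 = [1; 1, 1, 4].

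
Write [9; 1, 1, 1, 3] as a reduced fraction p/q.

106/11

Fold from the inside: start with 3/1.
  1 + 1/3 = 4/3
  1 + 3/4 = 7/4
  1 + 4/7 = 11/7
  9 + 7/11 = 106/11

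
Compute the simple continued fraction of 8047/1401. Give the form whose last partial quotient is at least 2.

8047 = 5×1401 + 1042
1401 = 1×1042 + 359
1042 = 2×359 + 324
359 = 1×324 + 35
324 = 9×35 + 9
35 = 3×9 + 8
9 = 1×8 + 1
8 = 8×1 + 0  (stop)
So 8047/1401 = [5; 1, 2, 1, 9, 3, 1, 8].

[5; 1, 2, 1, 9, 3, 1, 8]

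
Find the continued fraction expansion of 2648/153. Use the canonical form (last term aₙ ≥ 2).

2648 = 17×153 + 47
153 = 3×47 + 12
47 = 3×12 + 11
12 = 1×11 + 1
11 = 11×1 + 0  (stop)
So 2648/153 = [17; 3, 3, 1, 11].

[17; 3, 3, 1, 11]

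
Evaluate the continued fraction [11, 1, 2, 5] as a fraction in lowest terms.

Fold from the inside: start with 5/1.
  2 + 1/5 = 11/5
  1 + 5/11 = 16/11
  11 + 11/16 = 187/16

187/16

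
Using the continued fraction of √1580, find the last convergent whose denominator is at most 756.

√1580 = [39; 1, 2, 1, 78, …] (period length 4).
Convergents:
  p_0/q_0 = 39/1
  p_1/q_1 = 40/1
  p_2/q_2 = 119/3
  p_3/q_3 = 159/4
  p_4/q_4 = 12521/315
  p_5/q_5 = 12680/319
  p_6/q_6 = 37881/953
q_5 = 319 ≤ 756 < 953 = q_6, so the answer is 12680/319.

12680/319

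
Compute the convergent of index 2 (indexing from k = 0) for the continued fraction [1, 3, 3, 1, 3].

13/10

Using pₖ = aₖpₖ₋₁ + pₖ₋₂, qₖ = aₖqₖ₋₁ + qₖ₋₂ (with p₋₁=1, p₋₂=0, q₋₁=0, q₋₂=1):
  k=0: a=1, p=1, q=1
  k=1: a=3, p=4, q=3
  k=2: a=3, p=13, q=10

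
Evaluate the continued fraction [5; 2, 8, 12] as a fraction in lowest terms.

Fold from the inside: start with 12/1.
  8 + 1/12 = 97/12
  2 + 12/97 = 206/97
  5 + 97/206 = 1127/206

1127/206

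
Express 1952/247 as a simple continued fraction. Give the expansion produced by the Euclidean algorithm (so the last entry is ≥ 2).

1952 = 7·247 + 223
247 = 1·223 + 24
223 = 9·24 + 7
24 = 3·7 + 3
7 = 2·3 + 1
3 = 3·1 + 0  (stop)
So 1952/247 = [7; 1, 9, 3, 2, 3].

[7; 1, 9, 3, 2, 3]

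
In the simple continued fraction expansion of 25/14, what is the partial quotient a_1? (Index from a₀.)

25 = 1·14 + 11   →  a_0 = 1
14 = 1·11 + 3   →  a_1 = 1

1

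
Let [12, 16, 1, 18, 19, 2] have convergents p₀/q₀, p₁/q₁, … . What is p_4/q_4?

73982/6135

Using pₖ = aₖpₖ₋₁ + pₖ₋₂, qₖ = aₖqₖ₋₁ + qₖ₋₂ (with p₋₁=1, p₋₂=0, q₋₁=0, q₋₂=1):
  k=0: a=12, p=12, q=1
  k=1: a=16, p=193, q=16
  k=2: a=1, p=205, q=17
  k=3: a=18, p=3883, q=322
  k=4: a=19, p=73982, q=6135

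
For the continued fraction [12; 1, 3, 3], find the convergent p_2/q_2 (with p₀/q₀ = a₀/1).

51/4

Using pₖ = aₖpₖ₋₁ + pₖ₋₂, qₖ = aₖqₖ₋₁ + qₖ₋₂ (with p₋₁=1, p₋₂=0, q₋₁=0, q₋₂=1):
  k=0: a=12, p=12, q=1
  k=1: a=1, p=13, q=1
  k=2: a=3, p=51, q=4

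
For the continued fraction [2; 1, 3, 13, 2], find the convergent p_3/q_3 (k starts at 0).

Using pₖ = aₖpₖ₋₁ + pₖ₋₂, qₖ = aₖqₖ₋₁ + qₖ₋₂ (with p₋₁=1, p₋₂=0, q₋₁=0, q₋₂=1):
  k=0: a=2, p=2, q=1
  k=1: a=1, p=3, q=1
  k=2: a=3, p=11, q=4
  k=3: a=13, p=146, q=53

146/53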